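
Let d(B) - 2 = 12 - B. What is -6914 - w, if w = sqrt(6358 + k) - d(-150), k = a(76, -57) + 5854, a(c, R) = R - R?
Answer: -6750 - 2*sqrt(3053) ≈ -6860.5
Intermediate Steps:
d(B) = 14 - B (d(B) = 2 + (12 - B) = 14 - B)
a(c, R) = 0
k = 5854 (k = 0 + 5854 = 5854)
w = -164 + 2*sqrt(3053) (w = sqrt(6358 + 5854) - (14 - 1*(-150)) = sqrt(12212) - (14 + 150) = 2*sqrt(3053) - 1*164 = 2*sqrt(3053) - 164 = -164 + 2*sqrt(3053) ≈ -53.492)
-6914 - w = -6914 - (-164 + 2*sqrt(3053)) = -6914 + (164 - 2*sqrt(3053)) = -6750 - 2*sqrt(3053)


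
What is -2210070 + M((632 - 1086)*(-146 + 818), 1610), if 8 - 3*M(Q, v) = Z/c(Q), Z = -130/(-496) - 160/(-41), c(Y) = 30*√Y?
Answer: -6630202/3 + 941*I*√4767/775533696 ≈ -2.2101e+6 + 8.3774e-5*I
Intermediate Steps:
Z = 42345/10168 (Z = -130*(-1/496) - 160*(-1/41) = 65/248 + 160/41 = 42345/10168 ≈ 4.1645)
M(Q, v) = 8/3 - 941/(20336*√Q) (M(Q, v) = 8/3 - 14115/(10168*(30*√Q)) = 8/3 - 14115*1/(30*√Q)/10168 = 8/3 - 941/(20336*√Q))
-2210070 + M((632 - 1086)*(-146 + 818), 1610) = -2210070 + (8/3 - 941*1/(√(-146 + 818)*√(632 - 1086))/20336) = -2210070 + (8/3 - 941*(-I*√4767/38136)/20336) = -2210070 + (8/3 - (-941)*I*√4767/775533696) = -2210070 + (8/3 + 941*I*√4767/775533696) = -6630202/3 + 941*I*√4767/775533696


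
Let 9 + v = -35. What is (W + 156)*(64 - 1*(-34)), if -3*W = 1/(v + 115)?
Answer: 3256246/213 ≈ 15288.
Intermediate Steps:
v = -44 (v = -9 - 35 = -44)
W = -1/213 (W = -1/(3*(-44 + 115)) = -1/3/71 = -1/3*1/71 = -1/213 ≈ -0.0046948)
(W + 156)*(64 - 1*(-34)) = (-1/213 + 156)*(64 - 1*(-34)) = 33227*(64 + 34)/213 = (33227/213)*98 = 3256246/213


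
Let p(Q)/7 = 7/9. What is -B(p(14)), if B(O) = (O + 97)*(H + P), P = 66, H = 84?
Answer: -46100/3 ≈ -15367.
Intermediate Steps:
p(Q) = 49/9 (p(Q) = 7*(7/9) = 49/9)
B(O) = 14550 + 150*O (B(O) = (O + 97)*(84 + 66) = (97 + O)*150 = 14550 + 150*O)
-B(p(14)) = -(14550 + 150*(49/9)) = -(14550 + 2450/3) = -1*46100/3 = -46100/3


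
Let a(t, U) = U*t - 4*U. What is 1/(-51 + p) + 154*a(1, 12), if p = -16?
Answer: -371449/67 ≈ -5544.0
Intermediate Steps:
a(t, U) = -4*U + U*t
1/(-51 + p) + 154*a(1, 12) = 1/(-51 - 16) + 154*(12*(-4 + 1)) = 1/(-67) + 154*(12*(-3)) = -1/67 + 154*(-36) = -1/67 - 5544 = -371449/67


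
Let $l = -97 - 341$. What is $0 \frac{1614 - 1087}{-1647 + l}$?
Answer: $0$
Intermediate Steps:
$l = -438$ ($l = -97 - 341 = -438$)
$0 \frac{1614 - 1087}{-1647 + l} = 0 \frac{1614 - 1087}{-1647 - 438} = 0 \frac{527}{-2085} = 0 \cdot 527 \left(- \frac{1}{2085}\right) = 0 \left(- \frac{527}{2085}\right) = 0$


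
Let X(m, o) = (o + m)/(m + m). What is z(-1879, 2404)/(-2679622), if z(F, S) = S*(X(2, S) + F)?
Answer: 1535555/1339811 ≈ 1.1461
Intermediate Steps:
X(m, o) = (m + o)/(2*m) (X(m, o) = (m + o)/((2*m)) = (m + o)*(1/(2*m)) = (m + o)/(2*m))
z(F, S) = S*(½ + F + S/4) (z(F, S) = S*((½)*(2 + S)/2 + F) = S*((½)*(½)*(2 + S) + F) = S*((½ + S/4) + F) = S*(½ + F + S/4))
z(-1879, 2404)/(-2679622) = ((¼)*2404*(2 + 2404 + 4*(-1879)))/(-2679622) = ((¼)*2404*(2 + 2404 - 7516))*(-1/2679622) = ((¼)*2404*(-5110))*(-1/2679622) = -3071110*(-1/2679622) = 1535555/1339811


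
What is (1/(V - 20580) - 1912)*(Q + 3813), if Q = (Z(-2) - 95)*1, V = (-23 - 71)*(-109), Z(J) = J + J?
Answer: -36691736913/5167 ≈ -7.1012e+6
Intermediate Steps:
Z(J) = 2*J
V = 10246 (V = -94*(-109) = 10246)
Q = -99 (Q = (2*(-2) - 95)*1 = (-4 - 95)*1 = -99*1 = -99)
(1/(V - 20580) - 1912)*(Q + 3813) = (1/(10246 - 20580) - 1912)*(-99 + 3813) = (1/(-10334) - 1912)*3714 = (-1/10334 - 1912)*3714 = -19758609/10334*3714 = -36691736913/5167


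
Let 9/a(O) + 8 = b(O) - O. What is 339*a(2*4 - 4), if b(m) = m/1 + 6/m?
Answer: -6102/13 ≈ -469.38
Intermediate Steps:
b(m) = m + 6/m (b(m) = m*1 + 6/m = m + 6/m)
a(O) = 9/(-8 + 6/O) (a(O) = 9/(-8 + ((O + 6/O) - O)) = 9/(-8 + 6/O))
339*a(2*4 - 4) = 339*(-9*(2*4 - 4)/(-6 + 8*(2*4 - 4))) = 339*(-9*(8 - 4)/(-6 + 8*(8 - 4))) = 339*(-9*4/(-6 + 8*4)) = 339*(-9*4/(-6 + 32)) = 339*(-9*4/26) = 339*(-9*4*1/26) = 339*(-18/13) = -6102/13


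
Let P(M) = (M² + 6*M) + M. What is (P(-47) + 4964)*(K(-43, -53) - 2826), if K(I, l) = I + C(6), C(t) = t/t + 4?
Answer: -19601216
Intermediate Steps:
C(t) = 5 (C(t) = 1 + 4 = 5)
K(I, l) = 5 + I (K(I, l) = I + 5 = 5 + I)
P(M) = M² + 7*M
(P(-47) + 4964)*(K(-43, -53) - 2826) = (-47*(7 - 47) + 4964)*((5 - 43) - 2826) = (-47*(-40) + 4964)*(-38 - 2826) = (1880 + 4964)*(-2864) = 6844*(-2864) = -19601216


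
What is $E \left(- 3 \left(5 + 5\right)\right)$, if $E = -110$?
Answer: $3300$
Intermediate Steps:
$E \left(- 3 \left(5 + 5\right)\right) = - 110 \left(- 3 \left(5 + 5\right)\right) = - 110 \left(\left(-3\right) 10\right) = \left(-110\right) \left(-30\right) = 3300$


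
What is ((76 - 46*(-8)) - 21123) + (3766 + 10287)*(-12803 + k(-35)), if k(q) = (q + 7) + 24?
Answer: -179997450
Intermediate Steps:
k(q) = 31 + q (k(q) = (7 + q) + 24 = 31 + q)
((76 - 46*(-8)) - 21123) + (3766 + 10287)*(-12803 + k(-35)) = ((76 - 46*(-8)) - 21123) + (3766 + 10287)*(-12803 + (31 - 35)) = ((76 + 368) - 21123) + 14053*(-12803 - 4) = (444 - 21123) + 14053*(-12807) = -20679 - 179976771 = -179997450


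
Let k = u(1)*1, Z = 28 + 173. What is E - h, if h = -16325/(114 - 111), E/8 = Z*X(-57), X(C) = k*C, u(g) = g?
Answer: -258643/3 ≈ -86214.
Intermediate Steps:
Z = 201
k = 1 (k = 1*1 = 1)
X(C) = C (X(C) = 1*C = C)
E = -91656 (E = 8*(201*(-57)) = 8*(-11457) = -91656)
h = -16325/3 ≈ -5441.7
E - h = -91656 - 1*(-16325/3) = -91656 + 16325/3 = -258643/3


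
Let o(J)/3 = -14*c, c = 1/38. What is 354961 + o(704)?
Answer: 6744238/19 ≈ 3.5496e+5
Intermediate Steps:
c = 1/38 ≈ 0.026316
o(J) = -21/19 (o(J) = 3*(-14*1/38) = 3*(-7/19) = -21/19)
354961 + o(704) = 354961 - 21/19 = 6744238/19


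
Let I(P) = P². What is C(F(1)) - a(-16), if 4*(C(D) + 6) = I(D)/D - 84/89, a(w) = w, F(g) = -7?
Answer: 2853/356 ≈ 8.0140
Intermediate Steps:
C(D) = -555/89 + D/4 (C(D) = -6 + (D²/D - 84/89)/4 = -6 + (D - 84*1/89)/4 = -6 + (D - 84/89)/4 = -6 + (-84/89 + D)/4 = -6 + (-21/89 + D/4) = -555/89 + D/4)
C(F(1)) - a(-16) = (-555/89 + (¼)*(-7)) - 1*(-16) = (-555/89 - 7/4) + 16 = -2843/356 + 16 = 2853/356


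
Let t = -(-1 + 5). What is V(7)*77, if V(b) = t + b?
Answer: 231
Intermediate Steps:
t = -4 (t = -1*4 = -4)
V(b) = -4 + b
V(7)*77 = (-4 + 7)*77 = 3*77 = 231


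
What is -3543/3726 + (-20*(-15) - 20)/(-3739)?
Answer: -4763519/4643838 ≈ -1.0258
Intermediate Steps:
-3543/3726 + (-20*(-15) - 20)/(-3739) = -3543*1/3726 + (300 - 20)*(-1/3739) = -1181/1242 + 280*(-1/3739) = -1181/1242 - 280/3739 = -4763519/4643838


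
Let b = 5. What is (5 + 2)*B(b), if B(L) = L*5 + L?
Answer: 210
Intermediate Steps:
B(L) = 6*L (B(L) = 5*L + L = 6*L)
(5 + 2)*B(b) = (5 + 2)*(6*5) = 7*30 = 210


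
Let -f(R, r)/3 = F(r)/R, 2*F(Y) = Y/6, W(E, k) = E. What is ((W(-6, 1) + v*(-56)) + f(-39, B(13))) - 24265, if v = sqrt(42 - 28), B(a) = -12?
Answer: -315524/13 - 56*sqrt(14) ≈ -24481.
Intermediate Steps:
F(Y) = Y/12 (F(Y) = (Y/6)/2 = Y/12)
v = sqrt(14) ≈ 3.7417
f(R, r) = -r/(4*R) (f(R, r) = -3*r/12/R = -r/(4*R))
((W(-6, 1) + v*(-56)) + f(-39, B(13))) - 24265 = ((-6 + sqrt(14)*(-56)) - 1/4*(-12)/(-39)) - 24265 = ((-6 - 56*sqrt(14)) - 1/4*(-12)*(-1/39)) - 24265 = ((-6 - 56*sqrt(14)) - 1/13) - 24265 = (-79/13 - 56*sqrt(14)) - 24265 = -315524/13 - 56*sqrt(14)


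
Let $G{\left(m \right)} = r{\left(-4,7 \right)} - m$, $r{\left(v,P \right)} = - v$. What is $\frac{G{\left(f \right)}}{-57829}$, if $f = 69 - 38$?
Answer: $\frac{27}{57829} \approx 0.00046689$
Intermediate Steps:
$f = 31$
$G{\left(m \right)} = 4 - m$ ($G{\left(m \right)} = \left(-1\right) \left(-4\right) - m = 4 - m$)
$\frac{G{\left(f \right)}}{-57829} = \frac{4 - 31}{-57829} = \left(4 - 31\right) \left(- \frac{1}{57829}\right) = \left(-27\right) \left(- \frac{1}{57829}\right) = \frac{27}{57829}$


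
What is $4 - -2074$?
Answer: $2078$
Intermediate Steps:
$4 - -2074 = 4 + 2074 = 2078$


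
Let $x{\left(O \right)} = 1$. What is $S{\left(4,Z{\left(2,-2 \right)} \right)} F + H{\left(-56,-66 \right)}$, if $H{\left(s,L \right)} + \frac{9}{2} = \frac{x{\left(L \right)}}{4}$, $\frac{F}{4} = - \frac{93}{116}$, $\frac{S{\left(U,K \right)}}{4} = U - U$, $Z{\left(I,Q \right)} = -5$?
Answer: $- \frac{17}{4} \approx -4.25$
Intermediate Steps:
$S{\left(U,K \right)} = 0$ ($S{\left(U,K \right)} = 4 \left(U - U\right) = 4 \cdot 0 = 0$)
$F = - \frac{93}{29}$ ($F = 4 \left(- \frac{93}{116}\right) = - \frac{93}{29} \approx -3.2069$)
$H{\left(s,L \right)} = - \frac{17}{4}$ ($H{\left(s,L \right)} = - \frac{9}{2} + 1 \cdot \frac{1}{4} = - \frac{9}{2} + \frac{1}{4} = - \frac{17}{4}$)
$S{\left(4,Z{\left(2,-2 \right)} \right)} F + H{\left(-56,-66 \right)} = 0 \left(- \frac{93}{29}\right) - \frac{17}{4} = 0 - \frac{17}{4} = - \frac{17}{4}$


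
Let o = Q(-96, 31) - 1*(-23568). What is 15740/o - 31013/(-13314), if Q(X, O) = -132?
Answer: 11147417/3714606 ≈ 3.0010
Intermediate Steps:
o = 23436 (o = -132 - 1*(-23568) = -132 + 23568 = 23436)
15740/o - 31013/(-13314) = 15740/23436 - 31013/(-13314) = 15740*(1/23436) - 31013*(-1/13314) = 3935/5859 + 31013/13314 = 11147417/3714606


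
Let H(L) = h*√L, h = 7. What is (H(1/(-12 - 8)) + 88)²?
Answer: 154831/20 + 616*I*√5/5 ≈ 7741.5 + 275.48*I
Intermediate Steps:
H(L) = 7*√L
(H(1/(-12 - 8)) + 88)² = (7*√(1/(-12 - 8)) + 88)² = (7*√(1/(-20)) + 88)² = (7*√(-1/20) + 88)² = (7*(I*√5/10) + 88)² = (7*I*√5/10 + 88)² = (88 + 7*I*√5/10)²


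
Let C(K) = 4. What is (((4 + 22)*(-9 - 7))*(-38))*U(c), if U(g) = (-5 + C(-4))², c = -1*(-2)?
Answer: 15808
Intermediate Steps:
c = 2
U(g) = 1 (U(g) = (-5 + 4)² = (-1)² = 1)
(((4 + 22)*(-9 - 7))*(-38))*U(c) = (((4 + 22)*(-9 - 7))*(-38))*1 = ((26*(-16))*(-38))*1 = -416*(-38)*1 = 15808*1 = 15808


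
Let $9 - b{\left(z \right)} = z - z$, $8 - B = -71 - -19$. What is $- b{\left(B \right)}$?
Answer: $-9$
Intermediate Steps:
$B = 60$ ($B = 8 - \left(-71 - -19\right) = 8 - \left(-71 + 19\right) = 8 - -52 = 8 + 52 = 60$)
$b{\left(z \right)} = 9$ ($b{\left(z \right)} = 9 - \left(z - z\right) = 9 - 0 = 9 + 0 = 9$)
$- b{\left(B \right)} = \left(-1\right) 9 = -9$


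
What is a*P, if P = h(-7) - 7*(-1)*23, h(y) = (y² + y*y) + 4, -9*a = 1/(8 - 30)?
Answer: 263/198 ≈ 1.3283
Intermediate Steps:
a = 1/198 (a = -1/(9*(8 - 30)) = -⅑/(-22) = -⅑*(-1/22) = 1/198 ≈ 0.0050505)
h(y) = 4 + 2*y² (h(y) = (y² + y²) + 4 = 2*y² + 4 = 4 + 2*y²)
P = 263 (P = (4 + 2*(-7)²) - 7*(-1)*23 = (4 + 2*49) + 7*23 = (4 + 98) + 161 = 102 + 161 = 263)
a*P = (1/198)*263 = 263/198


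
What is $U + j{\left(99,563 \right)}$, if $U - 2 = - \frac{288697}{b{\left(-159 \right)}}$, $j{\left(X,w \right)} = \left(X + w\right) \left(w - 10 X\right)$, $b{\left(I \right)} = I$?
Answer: $- \frac{44656151}{159} \approx -2.8086 \cdot 10^{5}$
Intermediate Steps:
$U = \frac{289015}{159}$ ($U = 2 - \frac{288697}{-159} = 2 - - \frac{288697}{159} = 2 + \frac{288697}{159} = \frac{289015}{159} \approx 1817.7$)
$U + j{\left(99,563 \right)} = \frac{289015}{159} - \left(-316969 + 98010 + 501633\right) = \frac{289015}{159} - 282674 = - \frac{44656151}{159}$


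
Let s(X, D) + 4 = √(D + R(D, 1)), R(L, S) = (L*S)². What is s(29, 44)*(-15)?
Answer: 60 - 90*√55 ≈ -607.46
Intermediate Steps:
R(L, S) = L²*S²
s(X, D) = -4 + √(D + D²) (s(X, D) = -4 + √(D + D²*1²) = -4 + √(D + D²*1) = -4 + √(D + D²))
s(29, 44)*(-15) = (-4 + √(44*(1 + 44)))*(-15) = (-4 + √(44*45))*(-15) = (-4 + √1980)*(-15) = (-4 + 6*√55)*(-15) = 60 - 90*√55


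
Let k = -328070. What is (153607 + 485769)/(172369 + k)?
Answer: -639376/155701 ≈ -4.1064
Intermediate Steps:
(153607 + 485769)/(172369 + k) = (153607 + 485769)/(172369 - 328070) = 639376/(-155701) = 639376*(-1/155701) = -639376/155701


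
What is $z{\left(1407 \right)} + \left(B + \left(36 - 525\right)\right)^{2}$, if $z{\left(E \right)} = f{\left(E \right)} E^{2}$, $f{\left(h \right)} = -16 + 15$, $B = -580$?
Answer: $-836888$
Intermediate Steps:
$f{\left(h \right)} = -1$
$z{\left(E \right)} = - E^{2}$
$z{\left(1407 \right)} + \left(B + \left(36 - 525\right)\right)^{2} = - 1407^{2} + \left(-580 + \left(36 - 525\right)\right)^{2} = \left(-1\right) 1979649 + \left(-580 - 489\right)^{2} = -1979649 + \left(-1069\right)^{2} = -1979649 + 1142761 = -836888$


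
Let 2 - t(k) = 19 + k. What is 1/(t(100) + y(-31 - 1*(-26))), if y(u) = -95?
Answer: -1/212 ≈ -0.0047170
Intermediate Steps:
t(k) = -17 - k (t(k) = 2 - (19 + k) = 2 + (-19 - k) = -17 - k)
1/(t(100) + y(-31 - 1*(-26))) = 1/((-17 - 1*100) - 95) = 1/((-17 - 100) - 95) = 1/(-117 - 95) = 1/(-212) = -1/212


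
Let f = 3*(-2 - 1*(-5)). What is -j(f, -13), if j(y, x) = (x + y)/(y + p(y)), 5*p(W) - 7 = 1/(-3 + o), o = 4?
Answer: 20/53 ≈ 0.37736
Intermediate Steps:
p(W) = 8/5 (p(W) = 7/5 + 1/(5*(-3 + 4)) = 7/5 + (⅕)/1 = 7/5 + (⅕)*1 = 7/5 + ⅕ = 8/5)
f = 9 (f = 3*(-2 + 5) = 3*3 = 9)
j(y, x) = (x + y)/(8/5 + y) (j(y, x) = (x + y)/(y + 8/5) = (x + y)/(8/5 + y))
-j(f, -13) = -5*(-13 + 9)/(8 + 5*9) = -5*(-4)/(8 + 45) = -5*(-4)/53 = -1*(-20/53) = 20/53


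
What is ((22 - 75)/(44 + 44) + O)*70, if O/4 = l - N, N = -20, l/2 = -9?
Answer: 22785/44 ≈ 517.84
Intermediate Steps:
l = -18 (l = 2*(-9) = -18)
O = 8 (O = 4*(-18 - 1*(-20)) = 4*(-18 + 20) = 4*2 = 8)
((22 - 75)/(44 + 44) + O)*70 = ((22 - 75)/(44 + 44) + 8)*70 = (-53/88 + 8)*70 = (651/88)*70 = 22785/44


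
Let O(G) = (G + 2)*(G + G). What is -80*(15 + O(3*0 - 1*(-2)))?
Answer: -2480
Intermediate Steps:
O(G) = 2*G*(2 + G) (O(G) = (2 + G)*(2*G) = 2*G*(2 + G))
-80*(15 + O(3*0 - 1*(-2))) = -80*(15 + 2*(3*0 - 1*(-2))*(2 + (3*0 - 1*(-2)))) = -80*(15 + 2*(0 + 2)*(2 + (0 + 2))) = -80*(15 + 2*2*(2 + 2)) = -80*(15 + 2*2*4) = -80*(15 + 16) = -80*31 = -2480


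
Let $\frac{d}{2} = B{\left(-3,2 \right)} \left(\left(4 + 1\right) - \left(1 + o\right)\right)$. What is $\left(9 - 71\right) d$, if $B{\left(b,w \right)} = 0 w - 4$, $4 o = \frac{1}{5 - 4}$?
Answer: $1860$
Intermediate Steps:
$o = \frac{1}{4}$ ($o = \frac{1}{4 \left(5 - 4\right)} = \frac{1}{4 \cdot 1} = \frac{1}{4} \cdot 1 = \frac{1}{4} \approx 0.25$)
$B{\left(b,w \right)} = -4$ ($B{\left(b,w \right)} = 0 - 4 = -4$)
$d = -30$ ($d = 2 \left(- 4 \left(\left(4 + 1\right) - \frac{5}{4}\right)\right) = 2 \left(- 4 \left(5 - \frac{5}{4}\right)\right) = 2 \left(\left(-4\right) \frac{15}{4}\right) = 2 \left(-15\right) = -30$)
$\left(9 - 71\right) d = \left(9 - 71\right) \left(-30\right) = \left(-62\right) \left(-30\right) = 1860$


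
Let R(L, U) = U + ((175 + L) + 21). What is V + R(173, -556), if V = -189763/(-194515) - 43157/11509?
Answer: -424842577733/2238673135 ≈ -189.77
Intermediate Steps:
R(L, U) = 196 + L + U (R(L, U) = U + (196 + L) = 196 + L + U)
V = -6210701488/2238673135 (V = -189763*(-1/194515) - 43157*1/11509 = 189763/194515 - 43157/11509 = -6210701488/2238673135 ≈ -2.7743)
V + R(173, -556) = -6210701488/2238673135 + (196 + 173 - 556) = -6210701488/2238673135 - 187 = -424842577733/2238673135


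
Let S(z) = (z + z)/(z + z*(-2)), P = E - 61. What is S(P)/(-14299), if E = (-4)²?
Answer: 2/14299 ≈ 0.00013987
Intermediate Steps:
E = 16
P = -45 (P = 16 - 61 = -45)
S(z) = -2 (S(z) = (2*z)/(z - 2*z) = (2*z)/((-z)) = (2*z)*(-1/z) = -2)
S(P)/(-14299) = -2/(-14299) = -2*(-1/14299) = 2/14299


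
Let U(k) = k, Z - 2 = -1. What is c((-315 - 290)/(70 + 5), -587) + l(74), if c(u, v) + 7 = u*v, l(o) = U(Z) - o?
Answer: 69827/15 ≈ 4655.1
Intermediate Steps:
Z = 1 (Z = 2 - 1 = 1)
l(o) = 1 - o
c(u, v) = -7 + u*v
c((-315 - 290)/(70 + 5), -587) + l(74) = (-7 + ((-315 - 290)/(70 + 5))*(-587)) + (1 - 1*74) = (-7 - 605/75*(-587)) + (1 - 74) = (-7 - 605*1/75*(-587)) - 73 = (-7 - 121/15*(-587)) - 73 = (-7 + 71027/15) - 73 = 70922/15 - 73 = 69827/15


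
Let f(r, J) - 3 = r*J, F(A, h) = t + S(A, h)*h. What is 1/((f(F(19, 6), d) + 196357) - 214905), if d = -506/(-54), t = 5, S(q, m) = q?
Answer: -27/470608 ≈ -5.7373e-5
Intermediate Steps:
F(A, h) = 5 + A*h
d = 253/27 (d = -506*(-1/54) = 253/27 ≈ 9.3704)
f(r, J) = 3 + J*r (f(r, J) = 3 + r*J = 3 + J*r)
1/((f(F(19, 6), d) + 196357) - 214905) = 1/(((3 + 253*(5 + 19*6)/27) + 196357) - 214905) = 1/(((3 + 253*(5 + 114)/27) + 196357) - 214905) = 1/(((3 + (253/27)*119) + 196357) - 214905) = 1/(((3 + 30107/27) + 196357) - 214905) = 1/((30188/27 + 196357) - 214905) = 1/(5331827/27 - 214905) = 1/(-470608/27) = -27/470608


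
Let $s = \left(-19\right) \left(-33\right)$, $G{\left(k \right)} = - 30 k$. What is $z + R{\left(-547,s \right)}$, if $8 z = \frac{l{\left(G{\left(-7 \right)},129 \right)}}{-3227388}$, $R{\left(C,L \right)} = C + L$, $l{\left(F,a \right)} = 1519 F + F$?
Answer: $\frac{21512595}{268949} \approx 79.988$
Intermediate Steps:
$s = 627$
$l{\left(F,a \right)} = 1520 F$
$z = - \frac{3325}{268949}$ ($z = \frac{1520 \left(\left(-30\right) \left(-7\right)\right) \frac{1}{-3227388}}{8} = \frac{1520 \cdot 210 \left(- \frac{1}{3227388}\right)}{8} = \frac{319200 \left(- \frac{1}{3227388}\right)}{8} = \frac{1}{8} \left(- \frac{26600}{268949}\right) = - \frac{3325}{268949} \approx -0.012363$)
$z + R{\left(-547,s \right)} = - \frac{3325}{268949} + \left(-547 + 627\right) = - \frac{3325}{268949} + 80 = \frac{21512595}{268949}$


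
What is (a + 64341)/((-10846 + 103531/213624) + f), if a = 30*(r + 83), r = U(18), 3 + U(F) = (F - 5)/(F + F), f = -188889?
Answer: -14259793644/42668086109 ≈ -0.33420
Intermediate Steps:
U(F) = -3 + (-5 + F)/(2*F) (U(F) = -3 + (F - 5)/(F + F) = -3 + (-5 + F)/((2*F)) = -3 + (-5 + F)*(1/(2*F)) = -3 + (-5 + F)/(2*F))
r = -95/36 (r = (5/2)*(-1 - 1*18)/18 = (5/2)*(1/18)*(-1 - 18) = (5/2)*(1/18)*(-19) = -95/36 ≈ -2.6389)
a = 14465/6 (a = 30*(-95/36 + 83) = 30*(2893/36) = 14465/6 ≈ 2410.8)
(a + 64341)/((-10846 + 103531/213624) + f) = (14465/6 + 64341)/((-10846 + 103531/213624) - 188889) = 400511/(6*((-10846 + 103531*(1/213624)) - 188889)) = 400511/(6*((-10846 + 103531/213624) - 188889)) = 400511/(6*(-2316862373/213624 - 188889)) = 400511/(6*(-42668086109/213624)) = (400511/6)*(-213624/42668086109) = -14259793644/42668086109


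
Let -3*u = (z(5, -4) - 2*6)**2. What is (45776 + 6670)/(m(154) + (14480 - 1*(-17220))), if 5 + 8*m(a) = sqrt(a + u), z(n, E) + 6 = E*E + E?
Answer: 35466782320/21436807961 - 139856*sqrt(142)/21436807961 ≈ 1.6544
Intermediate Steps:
z(n, E) = -6 + E + E**2 (z(n, E) = -6 + (E*E + E) = -6 + (E**2 + E) = -6 + (E + E**2) = -6 + E + E**2)
u = -12 (u = -((-6 - 4 + (-4)**2) - 2*6)**2/3 = -((-6 - 4 + 16) - 12)**2/3 = -(6 - 12)**2/3 = -1/3*(-6)**2 = -1/3*36 = -12)
m(a) = -5/8 + sqrt(-12 + a)/8 (m(a) = -5/8 + sqrt(a - 12)/8 = -5/8 + sqrt(-12 + a)/8)
(45776 + 6670)/(m(154) + (14480 - 1*(-17220))) = (45776 + 6670)/((-5/8 + sqrt(-12 + 154)/8) + (14480 - 1*(-17220))) = 52446/((-5/8 + sqrt(142)/8) + (14480 + 17220)) = 52446/((-5/8 + sqrt(142)/8) + 31700) = 52446/(253595/8 + sqrt(142)/8)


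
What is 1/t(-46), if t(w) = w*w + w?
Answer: 1/2070 ≈ 0.00048309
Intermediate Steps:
t(w) = w + w² (t(w) = w² + w = w + w²)
1/t(-46) = 1/(-46*(1 - 46)) = 1/(-46*(-45)) = 1/2070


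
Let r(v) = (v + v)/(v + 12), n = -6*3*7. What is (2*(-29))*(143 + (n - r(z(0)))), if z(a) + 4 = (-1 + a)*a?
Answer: -1044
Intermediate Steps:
n = -126 (n = -18*7 = -126)
z(a) = -4 + a*(-1 + a) (z(a) = -4 + (-1 + a)*a = -4 + a*(-1 + a))
r(v) = 2*v/(12 + v) (r(v) = (2*v)/(12 + v) = 2*v/(12 + v))
(2*(-29))*(143 + (n - r(z(0)))) = (2*(-29))*(143 + (-126 - 2*(-4 + 0**2 - 1*0)/(12 + (-4 + 0**2 - 1*0)))) = -58*(143 + (-126 - 2*(-4 + 0 + 0)/(12 + (-4 + 0 + 0)))) = -58*(143 + (-126 - 2*(-4)/(12 - 4))) = -58*(143 + (-126 - 2*(-4)/8)) = -58*(143 + (-126 - 1*(-1))) = -58*(143 + (-126 + 1)) = -58*(143 - 125) = -58*18 = -1044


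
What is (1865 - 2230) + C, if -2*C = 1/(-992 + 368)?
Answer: -455519/1248 ≈ -365.00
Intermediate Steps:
C = 1/1248 (C = -1/(2*(-992 + 368)) = -½/(-624) = -½*(-1/624) = 1/1248 ≈ 0.00080128)
(1865 - 2230) + C = (1865 - 2230) + 1/1248 = -365 + 1/1248 = -455519/1248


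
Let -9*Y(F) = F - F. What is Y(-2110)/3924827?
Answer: 0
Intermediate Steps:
Y(F) = 0 (Y(F) = -(F - F)/9 = -⅑*0 = 0)
Y(-2110)/3924827 = 0/3924827 = 0*(1/3924827) = 0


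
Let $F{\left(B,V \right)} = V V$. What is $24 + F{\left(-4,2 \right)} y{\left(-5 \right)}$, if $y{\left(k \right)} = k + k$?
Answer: $-16$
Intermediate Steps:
$F{\left(B,V \right)} = V^{2}$
$y{\left(k \right)} = 2 k$
$24 + F{\left(-4,2 \right)} y{\left(-5 \right)} = 24 + 2^{2} \cdot 2 \left(-5\right) = 24 + 4 \left(-10\right) = 24 - 40 = -16$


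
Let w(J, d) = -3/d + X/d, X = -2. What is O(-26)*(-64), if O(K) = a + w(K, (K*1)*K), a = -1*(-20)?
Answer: -216240/169 ≈ -1279.5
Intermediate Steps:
a = 20
w(J, d) = -5/d (w(J, d) = -3/d - 2/d = -5/d)
O(K) = 20 - 5/K²
O(-26)*(-64) = (20 - 5/(-26)²)*(-64) = (20 - 5*1/676)*(-64) = (20 - 5/676)*(-64) = (13515/676)*(-64) = -216240/169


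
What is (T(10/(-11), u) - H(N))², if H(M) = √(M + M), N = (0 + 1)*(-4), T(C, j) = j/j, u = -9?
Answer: (1 - 2*I*√2)² ≈ -7.0 - 5.6569*I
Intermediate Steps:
T(C, j) = 1
N = -4 (N = 1*(-4) = -4)
H(M) = √2*√M (H(M) = √(2*M) = √2*√M)
(T(10/(-11), u) - H(N))² = (1 - √2*√(-4))² = (1 - √2*2*I)² = (1 - 2*I*√2)²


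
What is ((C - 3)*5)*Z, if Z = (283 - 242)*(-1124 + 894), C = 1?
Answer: 94300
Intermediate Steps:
Z = -9430 (Z = 41*(-230) = -9430)
((C - 3)*5)*Z = ((1 - 3)*5)*(-9430) = -2*5*(-9430) = -10*(-9430) = 94300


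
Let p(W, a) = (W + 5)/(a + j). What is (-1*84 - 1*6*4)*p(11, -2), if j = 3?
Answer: -1728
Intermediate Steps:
p(W, a) = (5 + W)/(3 + a) (p(W, a) = (W + 5)/(a + 3) = (5 + W)/(3 + a))
(-1*84 - 1*6*4)*p(11, -2) = (-1*84 - 1*6*4)*((5 + 11)/(3 - 2)) = (-84 - 6*4)*(16/1) = (-84 - 24)*(1*16) = -108*16 = -1728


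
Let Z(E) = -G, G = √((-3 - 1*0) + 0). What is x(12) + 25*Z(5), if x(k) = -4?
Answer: -4 - 25*I*√3 ≈ -4.0 - 43.301*I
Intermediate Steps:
G = I*√3 (G = √((-3 + 0) + 0) = √(-3 + 0) = √(-3) = I*√3 ≈ 1.732*I)
Z(E) = -I*√3
x(12) + 25*Z(5) = -4 + 25*(-I*√3) = -4 - 25*I*√3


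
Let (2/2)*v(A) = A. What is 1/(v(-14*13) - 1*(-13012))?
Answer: 1/12830 ≈ 7.7942e-5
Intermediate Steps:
v(A) = A
1/(v(-14*13) - 1*(-13012)) = 1/(-14*13 - 1*(-13012)) = 1/(-182 + 13012) = 1/12830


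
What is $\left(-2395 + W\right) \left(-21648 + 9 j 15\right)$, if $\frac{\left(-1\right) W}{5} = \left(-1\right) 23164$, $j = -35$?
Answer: $-2991357525$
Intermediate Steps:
$W = 115820$ ($W = - 5 \left(\left(-1\right) 23164\right) = \left(-5\right) \left(-23164\right) = 115820$)
$\left(-2395 + W\right) \left(-21648 + 9 j 15\right) = \left(-2395 + 115820\right) \left(-21648 + 9 \left(-35\right) 15\right) = 113425 \left(-21648 - 4725\right) = 113425 \left(-26373\right) = -2991357525$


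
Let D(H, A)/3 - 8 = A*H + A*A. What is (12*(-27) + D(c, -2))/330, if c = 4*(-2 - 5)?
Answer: -4/11 ≈ -0.36364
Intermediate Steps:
c = -28 (c = 4*(-7) = -28)
D(H, A) = 24 + 3*A² + 3*A*H (D(H, A) = 24 + 3*(A*H + A*A) = 24 + 3*(A*H + A²) = 24 + 3*(A² + A*H) = 24 + (3*A² + 3*A*H) = 24 + 3*A² + 3*A*H)
(12*(-27) + D(c, -2))/330 = (12*(-27) + (24 + 3*(-2)² + 3*(-2)*(-28)))/330 = (-324 + (24 + 3*4 + 168))*(1/330) = (-324 + (24 + 12 + 168))*(1/330) = (-324 + 204)*(1/330) = -120*1/330 = -4/11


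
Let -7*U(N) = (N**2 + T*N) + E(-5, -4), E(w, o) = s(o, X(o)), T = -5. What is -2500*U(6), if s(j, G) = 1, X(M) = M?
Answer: 2500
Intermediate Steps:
E(w, o) = 1
U(N) = -1/7 - N**2/7 + 5*N/7 (U(N) = -((N**2 - 5*N) + 1)/7 = -(1 + N**2 - 5*N)/7 = -1/7 - N**2/7 + 5*N/7)
-2500*U(6) = -2500*(-1/7 - 1/7*6**2 + (5/7)*6) = -2500*(-1/7 - 1/7*36 + 30/7) = -2500*(-1/7 - 36/7 + 30/7) = -2500*(-1) = 2500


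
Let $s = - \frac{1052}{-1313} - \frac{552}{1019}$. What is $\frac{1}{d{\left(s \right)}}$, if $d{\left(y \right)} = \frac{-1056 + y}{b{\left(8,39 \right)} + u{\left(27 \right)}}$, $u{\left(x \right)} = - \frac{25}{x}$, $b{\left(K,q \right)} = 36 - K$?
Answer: $- \frac{978039257}{38138170140} \approx -0.025645$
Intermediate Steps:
$s = \frac{347212}{1337947}$ ($s = \left(-1052\right) \left(- \frac{1}{1313}\right) - \frac{552}{1019} = \frac{1052}{1313} - \frac{552}{1019} = \frac{347212}{1337947} \approx 0.25951$)
$d{\left(y \right)} = - \frac{28512}{731} + \frac{27 y}{731}$ ($d{\left(y \right)} = \frac{-1056 + y}{\left(36 - 8\right) - \frac{25}{27}} = \frac{-1056 + y}{28 - \frac{25}{27}} = \frac{-1056 + y}{\frac{731}{27}} = \left(-1056 + y\right) \frac{27}{731} = - \frac{28512}{731} + \frac{27 y}{731}$)
$\frac{1}{d{\left(s \right)}} = \frac{1}{- \frac{28512}{731} + \frac{27}{731} \cdot \frac{347212}{1337947}} = \frac{1}{- \frac{28512}{731} + \frac{9374724}{978039257}} = \frac{1}{- \frac{38138170140}{978039257}} = - \frac{978039257}{38138170140}$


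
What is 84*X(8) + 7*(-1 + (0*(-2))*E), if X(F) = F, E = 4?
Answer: 665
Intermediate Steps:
84*X(8) + 7*(-1 + (0*(-2))*E) = 84*8 + 7*(-1 + (0*(-2))*4) = 672 + 7*(-1 + 0*4) = 672 + 7*(-1 + 0) = 672 + 7*(-1) = 672 - 7 = 665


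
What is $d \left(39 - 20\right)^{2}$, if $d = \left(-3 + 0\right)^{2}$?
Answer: $3249$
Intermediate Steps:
$d = 9$ ($d = \left(-3\right)^{2} = 9$)
$d \left(39 - 20\right)^{2} = 9 \left(39 - 20\right)^{2} = 9 \cdot 19^{2} = 9 \cdot 361 = 3249$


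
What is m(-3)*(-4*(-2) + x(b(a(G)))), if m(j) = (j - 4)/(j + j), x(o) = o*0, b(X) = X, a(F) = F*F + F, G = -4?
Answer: 28/3 ≈ 9.3333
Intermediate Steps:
a(F) = F + F² (a(F) = F² + F = F + F²)
x(o) = 0
m(j) = (-4 + j)/(2*j) (m(j) = (-4 + j)/((2*j)) = (-4 + j)*(1/(2*j)) = (-4 + j)/(2*j))
m(-3)*(-4*(-2) + x(b(a(G)))) = ((½)*(-4 - 3)/(-3))*(-4*(-2) + 0) = ((½)*(-⅓)*(-7))*(8 + 0) = (7/6)*8 = 28/3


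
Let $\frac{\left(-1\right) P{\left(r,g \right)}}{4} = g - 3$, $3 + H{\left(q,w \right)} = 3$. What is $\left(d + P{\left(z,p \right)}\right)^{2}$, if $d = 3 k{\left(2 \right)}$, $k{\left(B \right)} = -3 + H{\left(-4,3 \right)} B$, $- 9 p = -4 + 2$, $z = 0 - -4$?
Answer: $\frac{361}{81} \approx 4.4568$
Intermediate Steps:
$H{\left(q,w \right)} = 0$ ($H{\left(q,w \right)} = -3 + 3 = 0$)
$z = 4$ ($z = 0 + 4 = 4$)
$p = \frac{2}{9}$ ($p = - \frac{-4 + 2}{9} = \left(- \frac{1}{9}\right) \left(-2\right) = \frac{2}{9} \approx 0.22222$)
$P{\left(r,g \right)} = 12 - 4 g$ ($P{\left(r,g \right)} = - 4 \left(g - 3\right) = - 4 \left(-3 + g\right) = 12 - 4 g$)
$k{\left(B \right)} = -3$ ($k{\left(B \right)} = -3 + 0 B = -3 + 0 = -3$)
$d = -9$ ($d = 3 \left(-3\right) = -9$)
$\left(d + P{\left(z,p \right)}\right)^{2} = \left(-9 + \left(12 - \frac{8}{9}\right)\right)^{2} = \left(-9 + \frac{100}{9}\right)^{2} = \left(\frac{19}{9}\right)^{2} = \frac{361}{81}$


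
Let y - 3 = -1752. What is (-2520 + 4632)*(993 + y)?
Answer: -1596672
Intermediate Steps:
y = -1749 (y = 3 - 1752 = -1749)
(-2520 + 4632)*(993 + y) = (-2520 + 4632)*(993 - 1749) = 2112*(-756) = -1596672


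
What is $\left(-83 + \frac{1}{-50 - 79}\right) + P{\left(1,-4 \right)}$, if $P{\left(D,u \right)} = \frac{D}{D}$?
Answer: $- \frac{10579}{129} \approx -82.008$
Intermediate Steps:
$P{\left(D,u \right)} = 1$
$\left(-83 + \frac{1}{-50 - 79}\right) + P{\left(1,-4 \right)} = \left(-83 + \frac{1}{-50 - 79}\right) + 1 = \left(-83 + \frac{1}{-129}\right) + 1 = \left(-83 - \frac{1}{129}\right) + 1 = - \frac{10708}{129} + 1 = - \frac{10579}{129}$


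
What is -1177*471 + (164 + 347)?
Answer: -553856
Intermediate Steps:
-1177*471 + (164 + 347) = -554367 + 511 = -553856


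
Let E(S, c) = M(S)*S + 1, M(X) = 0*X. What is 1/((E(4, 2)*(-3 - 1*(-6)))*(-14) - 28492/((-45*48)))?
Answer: -540/15557 ≈ -0.034711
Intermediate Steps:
M(X) = 0
E(S, c) = 1 (E(S, c) = 0*S + 1 = 0 + 1 = 1)
1/((E(4, 2)*(-3 - 1*(-6)))*(-14) - 28492/((-45*48))) = 1/((1*(-3 - 1*(-6)))*(-14) - 28492/((-45*48))) = 1/((1*(-3 + 6))*(-14) - 28492/(-2160)) = 1/((1*3)*(-14) - 28492*(-1/2160)) = 1/(3*(-14) + 7123/540) = 1/(-42 + 7123/540) = 1/(-15557/540) = -540/15557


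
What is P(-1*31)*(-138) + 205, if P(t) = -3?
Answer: 619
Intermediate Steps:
P(-1*31)*(-138) + 205 = -3*(-138) + 205 = 414 + 205 = 619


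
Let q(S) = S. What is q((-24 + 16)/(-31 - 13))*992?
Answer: 1984/11 ≈ 180.36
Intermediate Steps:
q((-24 + 16)/(-31 - 13))*992 = ((-24 + 16)/(-31 - 13))*992 = -8/(-44)*992 = -8*(-1/44)*992 = (2/11)*992 = 1984/11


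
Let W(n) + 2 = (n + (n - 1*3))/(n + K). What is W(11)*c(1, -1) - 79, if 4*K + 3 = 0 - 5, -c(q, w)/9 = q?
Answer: -80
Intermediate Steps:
c(q, w) = -9*q
K = -2 (K = -¾ + (0 - 5)/4 = -¾ + (¼)*(-5) = -¾ - 5/4 = -2)
W(n) = -2 + (-3 + 2*n)/(-2 + n) (W(n) = -2 + (n + (n - 1*3))/(n - 2) = -2 + (n + (n - 3))/(-2 + n) = -2 + (n + (-3 + n))/(-2 + n) = -2 + (-3 + 2*n)/(-2 + n))
W(11)*c(1, -1) - 79 = (-9*1)/(-2 + 11) - 79 = -9/9 - 79 = (⅑)*(-9) - 79 = -1 - 79 = -80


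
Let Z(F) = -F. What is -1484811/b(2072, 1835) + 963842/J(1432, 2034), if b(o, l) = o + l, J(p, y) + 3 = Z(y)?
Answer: -6790290701/7958559 ≈ -853.21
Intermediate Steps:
J(p, y) = -3 - y
b(o, l) = l + o
-1484811/b(2072, 1835) + 963842/J(1432, 2034) = -1484811/(1835 + 2072) + 963842/(-3 - 1*2034) = -1484811/3907 + 963842/(-3 - 2034) = -1484811*1/3907 + 963842/(-2037) = -1484811/3907 + 963842*(-1/2037) = -1484811/3907 - 963842/2037 = -6790290701/7958559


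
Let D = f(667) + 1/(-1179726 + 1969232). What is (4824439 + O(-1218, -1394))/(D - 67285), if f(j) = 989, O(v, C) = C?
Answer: -761564593154/10468217955 ≈ -72.750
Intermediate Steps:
D = 780821435/789506 (D = 989 + 1/(-1179726 + 1969232) = 989 + 1/789506 = 780821435/789506 ≈ 989.00)
(4824439 + O(-1218, -1394))/(D - 67285) = (4824439 - 1394)/(780821435/789506 - 67285) = 4823045/(-52341089775/789506) = 4823045*(-789506/52341089775) = -761564593154/10468217955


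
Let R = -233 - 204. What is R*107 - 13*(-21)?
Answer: -46486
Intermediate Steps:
R = -437
R*107 - 13*(-21) = -437*107 - 13*(-21) = -46759 + 273 = -46486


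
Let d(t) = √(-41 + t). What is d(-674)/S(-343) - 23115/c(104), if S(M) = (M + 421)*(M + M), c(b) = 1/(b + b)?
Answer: -4807920 - I*√715/53508 ≈ -4.8079e+6 - 0.00049973*I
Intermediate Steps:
c(b) = 1/(2*b)
S(M) = 2*M*(421 + M) (S(M) = (421 + M)*(2*M) = 2*M*(421 + M))
d(-674)/S(-343) - 23115/c(104) = √(-41 - 674)/((2*(-343)*(421 - 343))) - 23115/((½)/104) = √(-715)/((2*(-343)*78)) - 23115/((½)*(1/104)) = (I*√715)/(-53508) - 23115/1/208 = (I*√715)*(-1/53508) - 23115*208 = -I*√715/53508 - 4807920 = -4807920 - I*√715/53508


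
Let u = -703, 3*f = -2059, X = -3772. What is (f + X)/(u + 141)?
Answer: 13375/1686 ≈ 7.9330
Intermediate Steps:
f = -2059/3 (f = (⅓)*(-2059) = -2059/3 ≈ -686.33)
(f + X)/(u + 141) = (-2059/3 - 3772)/(-703 + 141) = -13375/3/(-562) = -13375/3*(-1/562) = 13375/1686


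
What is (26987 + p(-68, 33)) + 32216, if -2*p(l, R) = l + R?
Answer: 118441/2 ≈ 59221.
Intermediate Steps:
p(l, R) = -R/2 - l/2 (p(l, R) = -(l + R)/2 = -(R + l)/2 = -R/2 - l/2)
(26987 + p(-68, 33)) + 32216 = (26987 + (-1/2*33 - 1/2*(-68))) + 32216 = (26987 + (-33/2 + 34)) + 32216 = (26987 + 35/2) + 32216 = 54009/2 + 32216 = 118441/2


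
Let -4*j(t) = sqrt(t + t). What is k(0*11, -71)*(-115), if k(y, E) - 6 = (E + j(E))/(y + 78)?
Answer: -45655/78 + 115*I*sqrt(142)/312 ≈ -585.32 + 4.3923*I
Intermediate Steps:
j(t) = -sqrt(2)*sqrt(t)/4 (j(t) = -sqrt(t + t)/4 = -sqrt(2)*sqrt(t)/4)
k(y, E) = 6 + (E - sqrt(2)*sqrt(E)/4)/(78 + y) (k(y, E) = 6 + (E - sqrt(2)*sqrt(E)/4)/(y + 78) = 6 + (E - sqrt(2)*sqrt(E)/4)/(78 + y))
k(0*11, -71)*(-115) = ((468 - 71 + 6*(0*11) - sqrt(2)*sqrt(-71)/4)/(78 + 0*11))*(-115) = ((468 - 71 + 6*0 - sqrt(2)*I*sqrt(71)/4)/(78 + 0))*(-115) = ((468 - 71 + 0 - I*sqrt(142)/4)/78)*(-115) = ((397 - I*sqrt(142)/4)/78)*(-115) = (397/78 - I*sqrt(142)/312)*(-115) = -45655/78 + 115*I*sqrt(142)/312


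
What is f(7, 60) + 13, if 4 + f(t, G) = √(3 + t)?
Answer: 9 + √10 ≈ 12.162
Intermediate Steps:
f(t, G) = -4 + √(3 + t)
f(7, 60) + 13 = (-4 + √(3 + 7)) + 13 = (-4 + √10) + 13 = 9 + √10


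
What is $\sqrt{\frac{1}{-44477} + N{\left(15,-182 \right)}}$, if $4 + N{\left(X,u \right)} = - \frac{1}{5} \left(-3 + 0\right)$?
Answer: $\frac{i \sqrt{168148411890}}{222385} \approx 1.8439 i$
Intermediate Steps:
$N{\left(X,u \right)} = - \frac{17}{5}$ ($N{\left(X,u \right)} = -4 + - \frac{1}{5} \left(-3 + 0\right) = -4 + \left(-1\right) \frac{1}{5} \left(-3\right) = -4 - - \frac{3}{5} = -4 + \frac{3}{5} = - \frac{17}{5}$)
$\sqrt{\frac{1}{-44477} + N{\left(15,-182 \right)}} = \sqrt{\frac{1}{-44477} - \frac{17}{5}} = \sqrt{- \frac{1}{44477} - \frac{17}{5}} = \sqrt{- \frac{756114}{222385}} = \frac{i \sqrt{168148411890}}{222385}$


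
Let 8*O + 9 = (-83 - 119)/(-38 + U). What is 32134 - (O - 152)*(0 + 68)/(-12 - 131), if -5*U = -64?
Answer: 26258501/819 ≈ 32062.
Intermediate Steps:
U = 64/5 (U = -⅕*(-64) = 64/5 ≈ 12.800)
O = -31/252 (O = -9/8 + ((-83 - 119)/(-38 + 64/5))/8 = -9/8 + (-202/(-126/5))/8 = -9/8 + (-202*(-5/126))/8 = -9/8 + (⅛)*(505/63) = -9/8 + 505/504 = -31/252 ≈ -0.12302)
32134 - (O - 152)*(0 + 68)/(-12 - 131) = 32134 - (-31/252 - 152)*(0 + 68)/(-12 - 131) = 32134 - (-38335)*68/(-143)/252 = 32134 - (-38335)*68*(-1/143)/252 = 32134 - (-38335)*(-68)/(252*143) = 32134 - 1*59245/819 = 32134 - 59245/819 = 26258501/819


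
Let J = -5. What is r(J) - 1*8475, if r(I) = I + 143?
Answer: -8337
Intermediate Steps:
r(I) = 143 + I
r(J) - 1*8475 = (143 - 5) - 1*8475 = 138 - 8475 = -8337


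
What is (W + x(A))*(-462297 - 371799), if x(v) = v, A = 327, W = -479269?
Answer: 399483606432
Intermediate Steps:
(W + x(A))*(-462297 - 371799) = (-479269 + 327)*(-462297 - 371799) = -478942*(-834096) = 399483606432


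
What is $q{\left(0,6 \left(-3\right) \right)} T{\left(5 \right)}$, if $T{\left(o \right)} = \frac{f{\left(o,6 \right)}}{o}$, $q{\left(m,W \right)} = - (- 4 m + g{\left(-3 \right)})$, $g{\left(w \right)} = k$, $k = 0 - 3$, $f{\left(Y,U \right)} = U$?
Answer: $\frac{18}{5} \approx 3.6$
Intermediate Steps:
$k = -3$
$g{\left(w \right)} = -3$
$q{\left(m,W \right)} = 3 + 4 m$ ($q{\left(m,W \right)} = - (- 4 m - 3) = - (-3 - 4 m) = 3 + 4 m$)
$T{\left(o \right)} = \frac{6}{o}$
$q{\left(0,6 \left(-3\right) \right)} T{\left(5 \right)} = \left(3 + 4 \cdot 0\right) \frac{6}{5} = \left(3 + 0\right) 6 \cdot \frac{1}{5} = 3 \cdot \frac{6}{5} = \frac{18}{5}$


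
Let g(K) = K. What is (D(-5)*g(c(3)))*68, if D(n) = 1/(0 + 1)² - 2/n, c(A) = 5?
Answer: 476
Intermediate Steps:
D(n) = 1 - 2/n (D(n) = 1/1² - 2/n = 1/1 - 2/n = 1*1 - 2/n = 1 - 2/n)
(D(-5)*g(c(3)))*68 = (((-2 - 5)/(-5))*5)*68 = (-⅕*(-7)*5)*68 = ((7/5)*5)*68 = 7*68 = 476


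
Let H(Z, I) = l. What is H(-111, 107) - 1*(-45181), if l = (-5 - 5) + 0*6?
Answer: 45171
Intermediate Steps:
l = -10 (l = -10 + 0 = -10)
H(Z, I) = -10
H(-111, 107) - 1*(-45181) = -10 - 1*(-45181) = -10 + 45181 = 45171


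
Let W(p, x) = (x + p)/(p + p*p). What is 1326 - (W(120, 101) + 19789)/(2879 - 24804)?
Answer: 422420762501/318351000 ≈ 1326.9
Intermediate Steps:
W(p, x) = (p + x)/(p + p²)
1326 - (W(120, 101) + 19789)/(2879 - 24804) = 1326 - ((120 + 101)/(120*(1 + 120)) + 19789)/(2879 - 24804) = 1326 - ((1/120)*221/121 + 19789)/(-21925) = 1326 - ((1/120)*(1/121)*221 + 19789)*(-1)/21925 = 1326 - (221/14520 + 19789)*(-1)/21925 = 1326 - 287336501*(-1)/(14520*21925) = 1326 - 1*(-287336501/318351000) = 1326 + 287336501/318351000 = 422420762501/318351000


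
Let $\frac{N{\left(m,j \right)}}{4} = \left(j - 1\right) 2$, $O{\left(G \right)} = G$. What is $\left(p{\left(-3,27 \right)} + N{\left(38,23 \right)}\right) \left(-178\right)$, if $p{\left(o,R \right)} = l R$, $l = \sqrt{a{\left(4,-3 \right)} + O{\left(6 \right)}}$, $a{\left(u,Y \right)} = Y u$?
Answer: $-31328 - 4806 i \sqrt{6} \approx -31328.0 - 11772.0 i$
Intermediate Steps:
$l = i \sqrt{6}$ ($l = \sqrt{\left(-3\right) 4 + 6} = \sqrt{-12 + 6} = \sqrt{-6} = i \sqrt{6} \approx 2.4495 i$)
$N{\left(m,j \right)} = -8 + 8 j$ ($N{\left(m,j \right)} = 4 \left(j - 1\right) 2 = 4 \left(-1 + j\right) 2 = 4 \left(-2 + 2 j\right) = -8 + 8 j$)
$p{\left(o,R \right)} = i R \sqrt{6}$ ($p{\left(o,R \right)} = i \sqrt{6} R = i R \sqrt{6}$)
$\left(p{\left(-3,27 \right)} + N{\left(38,23 \right)}\right) \left(-178\right) = \left(i 27 \sqrt{6} + \left(-8 + 8 \cdot 23\right)\right) \left(-178\right) = \left(27 i \sqrt{6} + \left(-8 + 184\right)\right) \left(-178\right) = \left(27 i \sqrt{6} + 176\right) \left(-178\right) = \left(176 + 27 i \sqrt{6}\right) \left(-178\right) = -31328 - 4806 i \sqrt{6}$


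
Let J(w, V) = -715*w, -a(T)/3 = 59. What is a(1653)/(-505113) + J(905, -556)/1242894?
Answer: -108875334079/209267305674 ≈ -0.52027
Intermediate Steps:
a(T) = -177 (a(T) = -3*59 = -177)
a(1653)/(-505113) + J(905, -556)/1242894 = -177/(-505113) - 715*905/1242894 = -177*(-1/505113) - 647075*1/1242894 = 59/168371 - 647075/1242894 = -108875334079/209267305674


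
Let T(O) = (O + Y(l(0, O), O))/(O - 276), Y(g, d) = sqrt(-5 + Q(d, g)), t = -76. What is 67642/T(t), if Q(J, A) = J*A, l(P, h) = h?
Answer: 1809558784/5 + 23809984*sqrt(5771)/5 ≈ 7.2367e+8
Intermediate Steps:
Q(J, A) = A*J
Y(g, d) = sqrt(-5 + d*g) (Y(g, d) = sqrt(-5 + g*d) = sqrt(-5 + d*g))
T(O) = (O + sqrt(-5 + O**2))/(-276 + O) (T(O) = (O + sqrt(-5 + O*O))/(O - 276) = (O + sqrt(-5 + O**2))/(-276 + O))
67642/T(t) = 67642/(((-76 + sqrt(-5 + (-76)**2))/(-276 - 76))) = 67642/(((-76 + sqrt(-5 + 5776))/(-352))) = 67642/((-(-76 + sqrt(5771))/352)) = 67642/(19/88 - sqrt(5771)/352)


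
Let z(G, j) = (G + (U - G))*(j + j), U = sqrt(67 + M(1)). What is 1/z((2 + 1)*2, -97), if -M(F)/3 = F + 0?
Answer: -1/1552 ≈ -0.00064433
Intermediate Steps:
M(F) = -3*F (M(F) = -3*(F + 0) = -3*F)
U = 8 (U = sqrt(67 - 3*1) = sqrt(67 - 3) = sqrt(64) = 8)
z(G, j) = 16*j (z(G, j) = (G + (8 - G))*(j + j) = 8*(2*j) = 16*j)
1/z((2 + 1)*2, -97) = 1/(16*(-97)) = 1/(-1552) = -1/1552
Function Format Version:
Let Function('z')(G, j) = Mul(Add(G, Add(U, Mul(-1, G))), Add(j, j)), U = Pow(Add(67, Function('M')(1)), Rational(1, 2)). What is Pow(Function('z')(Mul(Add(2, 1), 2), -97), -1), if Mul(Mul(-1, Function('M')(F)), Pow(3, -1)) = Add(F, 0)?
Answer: Rational(-1, 1552) ≈ -0.00064433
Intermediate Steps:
Function('M')(F) = Mul(-3, F) (Function('M')(F) = Mul(-3, Add(F, 0)) = Mul(-3, F))
U = 8 (U = Pow(Add(67, Mul(-3, 1)), Rational(1, 2)) = Pow(Add(67, -3), Rational(1, 2)) = Pow(64, Rational(1, 2)) = 8)
Function('z')(G, j) = Mul(16, j) (Function('z')(G, j) = Mul(Add(G, Add(8, Mul(-1, G))), Add(j, j)) = Mul(8, Mul(2, j)) = Mul(16, j))
Pow(Function('z')(Mul(Add(2, 1), 2), -97), -1) = Pow(Mul(16, -97), -1) = Pow(-1552, -1) = Rational(-1, 1552)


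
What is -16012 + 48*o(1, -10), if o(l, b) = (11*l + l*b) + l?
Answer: -15916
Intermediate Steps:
o(l, b) = 12*l + b*l (o(l, b) = (11*l + b*l) + l = 12*l + b*l)
-16012 + 48*o(1, -10) = -16012 + 48*(1*(12 - 10)) = -16012 + 48*(1*2) = -16012 + 48*2 = -16012 + 96 = -15916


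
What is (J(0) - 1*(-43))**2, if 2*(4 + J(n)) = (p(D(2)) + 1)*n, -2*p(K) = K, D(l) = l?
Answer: 1521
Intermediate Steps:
p(K) = -K/2
J(n) = -4 (J(n) = -4 + ((-1/2*2 + 1)*n)/2 = -4 + ((-1 + 1)*n)/2 = -4 + (0*n)/2 = -4 + (1/2)*0 = -4 + 0 = -4)
(J(0) - 1*(-43))**2 = (-4 - 1*(-43))**2 = (-4 + 43)**2 = 39**2 = 1521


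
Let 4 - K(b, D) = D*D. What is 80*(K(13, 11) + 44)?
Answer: -5840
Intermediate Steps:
K(b, D) = 4 - D² (K(b, D) = 4 - D*D = 4 - D²)
80*(K(13, 11) + 44) = 80*((4 - 1*11²) + 44) = 80*((4 - 1*121) + 44) = 80*((4 - 121) + 44) = 80*(-117 + 44) = 80*(-73) = -5840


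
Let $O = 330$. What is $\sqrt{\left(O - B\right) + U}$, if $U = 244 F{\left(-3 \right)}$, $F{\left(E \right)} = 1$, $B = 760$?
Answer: $i \sqrt{186} \approx 13.638 i$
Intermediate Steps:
$U = 244$ ($U = 244 \cdot 1 = 244$)
$\sqrt{\left(O - B\right) + U} = \sqrt{\left(330 - 760\right) + 244} = \sqrt{-430 + 244} = \sqrt{-186} = i \sqrt{186}$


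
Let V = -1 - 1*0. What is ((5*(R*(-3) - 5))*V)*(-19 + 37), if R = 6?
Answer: 2070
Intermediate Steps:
V = -1 (V = -1 + 0 = -1)
((5*(R*(-3) - 5))*V)*(-19 + 37) = ((5*(6*(-3) - 5))*(-1))*(-19 + 37) = ((5*(-18 - 5))*(-1))*18 = ((5*(-23))*(-1))*18 = -115*(-1)*18 = 115*18 = 2070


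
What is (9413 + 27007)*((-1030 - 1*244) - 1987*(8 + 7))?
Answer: -1131897180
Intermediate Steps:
(9413 + 27007)*((-1030 - 1*244) - 1987*(8 + 7)) = 36420*((-1030 - 244) - 1987*15) = 36420*(-1274 - 29805) = 36420*(-31079) = -1131897180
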